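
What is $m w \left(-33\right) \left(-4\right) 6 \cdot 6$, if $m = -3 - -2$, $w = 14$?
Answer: $-66528$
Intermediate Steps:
$m = -1$ ($m = -3 + 2 = -1$)
$m w \left(-33\right) \left(-4\right) 6 \cdot 6 = \left(-1\right) 14 \left(-33\right) \left(-4\right) 6 \cdot 6 = \left(-14\right) \left(-33\right) \left(\left(-24\right) 6\right) = 462 \left(-144\right) = -66528$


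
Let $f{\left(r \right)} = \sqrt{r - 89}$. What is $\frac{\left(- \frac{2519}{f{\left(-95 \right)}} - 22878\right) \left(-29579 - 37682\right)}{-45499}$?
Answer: $- \frac{1538797158}{45499} + \frac{169430459 i \sqrt{46}}{4185908} \approx -33820.0 + 274.52 i$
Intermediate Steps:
$f{\left(r \right)} = \sqrt{-89 + r}$
$\frac{\left(- \frac{2519}{f{\left(-95 \right)}} - 22878\right) \left(-29579 - 37682\right)}{-45499} = \frac{\left(- \frac{2519}{\sqrt{-89 - 95}} - 22878\right) \left(-29579 - 37682\right)}{-45499} = \left(- \frac{2519}{\sqrt{-184}} - 22878\right) \left(-67261\right) \left(- \frac{1}{45499}\right) = \left(- \frac{2519}{2 i \sqrt{46}} - 22878\right) \left(-67261\right) \left(- \frac{1}{45499}\right) = \left(- 2519 \left(- \frac{i \sqrt{46}}{92}\right) - 22878\right) \left(-67261\right) \left(- \frac{1}{45499}\right) = \left(\frac{2519 i \sqrt{46}}{92} - 22878\right) \left(-67261\right) \left(- \frac{1}{45499}\right) = \left(-22878 + \frac{2519 i \sqrt{46}}{92}\right) \left(-67261\right) \left(- \frac{1}{45499}\right) = \left(1538797158 - \frac{169430459 i \sqrt{46}}{92}\right) \left(- \frac{1}{45499}\right) = - \frac{1538797158}{45499} + \frac{169430459 i \sqrt{46}}{4185908}$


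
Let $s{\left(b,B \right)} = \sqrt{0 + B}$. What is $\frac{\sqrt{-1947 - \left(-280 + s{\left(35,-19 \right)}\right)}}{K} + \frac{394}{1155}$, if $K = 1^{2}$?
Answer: $\frac{394}{1155} + \sqrt{-1667 - i \sqrt{19}} \approx 0.39451 - 40.829 i$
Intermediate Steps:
$K = 1$
$s{\left(b,B \right)} = \sqrt{B}$
$\frac{\sqrt{-1947 - \left(-280 + s{\left(35,-19 \right)}\right)}}{K} + \frac{394}{1155} = \frac{\sqrt{-1947 + \left(\left(-328 + 608\right) - \sqrt{-19}\right)}}{1} + \frac{394}{1155} = \sqrt{-1947 + \left(280 - i \sqrt{19}\right)} 1 + 394 \cdot \frac{1}{1155} = \sqrt{-1947 + \left(280 - i \sqrt{19}\right)} 1 + \frac{394}{1155} = \sqrt{-1667 - i \sqrt{19}} \cdot 1 + \frac{394}{1155} = \sqrt{-1667 - i \sqrt{19}} + \frac{394}{1155} = \frac{394}{1155} + \sqrt{-1667 - i \sqrt{19}}$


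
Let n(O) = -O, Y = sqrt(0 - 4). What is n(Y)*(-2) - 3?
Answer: -3 + 4*I ≈ -3.0 + 4.0*I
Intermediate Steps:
Y = 2*I (Y = sqrt(-4) = 2*I ≈ 2.0*I)
n(Y)*(-2) - 3 = -2*I*(-2) - 3 = 4*I - 3 = -3 + 4*I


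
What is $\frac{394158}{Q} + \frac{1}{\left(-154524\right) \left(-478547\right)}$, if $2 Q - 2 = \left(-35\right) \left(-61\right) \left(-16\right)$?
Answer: $- \frac{9715600098960715}{420980251803204} \approx -23.079$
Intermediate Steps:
$Q = -17079$ ($Q = 1 + \frac{\left(-35\right) \left(-61\right) \left(-16\right)}{2} = 1 + \frac{2135 \left(-16\right)}{2} = 1 + \frac{1}{2} \left(-34160\right) = 1 - 17080 = -17079$)
$\frac{394158}{Q} + \frac{1}{\left(-154524\right) \left(-478547\right)} = \frac{394158}{-17079} + \frac{1}{\left(-154524\right) \left(-478547\right)} = 394158 \left(- \frac{1}{17079}\right) - - \frac{1}{73946996628} = - \frac{131386}{5693} + \frac{1}{73946996628} = - \frac{9715600098960715}{420980251803204}$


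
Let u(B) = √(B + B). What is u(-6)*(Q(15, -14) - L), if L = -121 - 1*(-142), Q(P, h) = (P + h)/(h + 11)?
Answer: -128*I*√3/3 ≈ -73.901*I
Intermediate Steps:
Q(P, h) = (P + h)/(11 + h)
L = 21 (L = -121 + 142 = 21)
u(B) = √2*√B (u(B) = √(2*B) = √2*√B)
u(-6)*(Q(15, -14) - L) = (√2*√(-6))*((15 - 14)/(11 - 14) - 1*21) = (√2*(I*√6))*(1/(-3) - 21) = (2*I*√3)*(-⅓*1 - 21) = (2*I*√3)*(-⅓ - 21) = (2*I*√3)*(-64/3) = -128*I*√3/3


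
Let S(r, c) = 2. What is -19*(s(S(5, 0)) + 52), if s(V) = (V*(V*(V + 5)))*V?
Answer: -2052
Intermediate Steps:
s(V) = V³*(5 + V) (s(V) = (V*(V*(5 + V)))*V = (V²*(5 + V))*V = V³*(5 + V))
-19*(s(S(5, 0)) + 52) = -19*(2³*(5 + 2) + 52) = -19*(8*7 + 52) = -19*(56 + 52) = -19*108 = -2052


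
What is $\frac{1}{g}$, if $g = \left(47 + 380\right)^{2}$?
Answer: $\frac{1}{182329} \approx 5.4846 \cdot 10^{-6}$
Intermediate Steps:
$g = 182329$ ($g = 427^{2} = 182329$)
$\frac{1}{g} = \frac{1}{182329}$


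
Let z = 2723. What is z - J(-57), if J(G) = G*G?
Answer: -526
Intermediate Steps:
J(G) = G²
z - J(-57) = 2723 - 1*(-57)² = 2723 - 1*3249 = 2723 - 3249 = -526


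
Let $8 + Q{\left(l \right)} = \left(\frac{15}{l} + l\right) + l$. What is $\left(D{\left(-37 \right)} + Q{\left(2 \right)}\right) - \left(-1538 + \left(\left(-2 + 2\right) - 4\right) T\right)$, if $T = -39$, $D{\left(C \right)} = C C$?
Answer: $\frac{5509}{2} \approx 2754.5$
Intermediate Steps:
$D{\left(C \right)} = C^{2}$
$Q{\left(l \right)} = -8 + 2 l + \frac{15}{l}$ ($Q{\left(l \right)} = -8 + \left(\left(\frac{15}{l} + l\right) + l\right) = -8 + \left(\left(l + \frac{15}{l}\right) + l\right) = -8 + \left(2 l + \frac{15}{l}\right) = -8 + 2 l + \frac{15}{l}$)
$\left(D{\left(-37 \right)} + Q{\left(2 \right)}\right) - \left(-1538 + \left(\left(-2 + 2\right) - 4\right) T\right) = \left(\left(-37\right)^{2} + \left(-8 + 2 \cdot 2 + \frac{15}{2}\right)\right) + \left(1538 - \left(\left(-2 + 2\right) - 4\right) \left(-39\right)\right) = \left(1369 + \left(-8 + 4 + 15 \cdot \frac{1}{2}\right)\right) + \left(1538 - \left(0 - 4\right) \left(-39\right)\right) = \left(1369 + \left(-8 + 4 + \frac{15}{2}\right)\right) + \left(1538 - \left(-4\right) \left(-39\right)\right) = \left(1369 + \frac{7}{2}\right) + \left(1538 - 156\right) = \frac{2745}{2} + \left(1538 - 156\right) = \frac{2745}{2} + 1382 = \frac{5509}{2}$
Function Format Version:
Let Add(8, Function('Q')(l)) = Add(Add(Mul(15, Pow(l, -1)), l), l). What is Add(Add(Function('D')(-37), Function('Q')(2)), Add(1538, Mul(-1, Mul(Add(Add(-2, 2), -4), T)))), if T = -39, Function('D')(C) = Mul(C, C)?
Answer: Rational(5509, 2) ≈ 2754.5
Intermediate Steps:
Function('D')(C) = Pow(C, 2)
Function('Q')(l) = Add(-8, Mul(2, l), Mul(15, Pow(l, -1))) (Function('Q')(l) = Add(-8, Add(Add(Mul(15, Pow(l, -1)), l), l)) = Add(-8, Add(Add(l, Mul(15, Pow(l, -1))), l)) = Add(-8, Add(Mul(2, l), Mul(15, Pow(l, -1)))) = Add(-8, Mul(2, l), Mul(15, Pow(l, -1))))
Add(Add(Function('D')(-37), Function('Q')(2)), Add(1538, Mul(-1, Mul(Add(Add(-2, 2), -4), T)))) = Add(Add(Pow(-37, 2), Add(-8, Mul(2, 2), Mul(15, Pow(2, -1)))), Add(1538, Mul(-1, Mul(Add(Add(-2, 2), -4), -39)))) = Add(Add(1369, Add(-8, 4, Mul(15, Rational(1, 2)))), Add(1538, Mul(-1, Mul(Add(0, -4), -39)))) = Add(Add(1369, Add(-8, 4, Rational(15, 2))), Add(1538, Mul(-1, Mul(-4, -39)))) = Add(Add(1369, Rational(7, 2)), Add(1538, Mul(-1, 156))) = Add(Rational(2745, 2), Add(1538, -156)) = Add(Rational(2745, 2), 1382) = Rational(5509, 2)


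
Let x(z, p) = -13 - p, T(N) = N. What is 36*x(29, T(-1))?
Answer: -432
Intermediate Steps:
36*x(29, T(-1)) = 36*(-13 - 1*(-1)) = 36*(-13 + 1) = 36*(-12) = -432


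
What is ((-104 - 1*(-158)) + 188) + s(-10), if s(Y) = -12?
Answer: 230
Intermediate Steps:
((-104 - 1*(-158)) + 188) + s(-10) = ((-104 - 1*(-158)) + 188) - 12 = ((-104 + 158) + 188) - 12 = (54 + 188) - 12 = 242 - 12 = 230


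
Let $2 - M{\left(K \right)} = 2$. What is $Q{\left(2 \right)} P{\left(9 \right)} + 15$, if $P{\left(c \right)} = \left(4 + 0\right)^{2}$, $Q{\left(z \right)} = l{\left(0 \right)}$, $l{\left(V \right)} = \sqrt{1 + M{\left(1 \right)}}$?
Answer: $31$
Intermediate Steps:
$M{\left(K \right)} = 0$ ($M{\left(K \right)} = 2 - 2 = 0$)
$l{\left(V \right)} = 1$ ($l{\left(V \right)} = \sqrt{1 + 0} = \sqrt{1} = 1$)
$Q{\left(z \right)} = 1$
$P{\left(c \right)} = 16$ ($P{\left(c \right)} = 4^{2} = 16$)
$Q{\left(2 \right)} P{\left(9 \right)} + 15 = 1 \cdot 16 + 15 = 16 + 15 = 31$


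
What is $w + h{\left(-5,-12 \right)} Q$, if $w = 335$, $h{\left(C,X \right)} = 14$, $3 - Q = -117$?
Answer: $2015$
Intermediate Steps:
$Q = 120$ ($Q = 3 - -117 = 3 + 117 = 120$)
$w + h{\left(-5,-12 \right)} Q = 335 + 14 \cdot 120 = 335 + 1680 = 2015$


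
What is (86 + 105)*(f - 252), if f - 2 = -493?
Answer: -141913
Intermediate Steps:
f = -491 (f = 2 - 493 = -491)
(86 + 105)*(f - 252) = (86 + 105)*(-491 - 252) = 191*(-743) = -141913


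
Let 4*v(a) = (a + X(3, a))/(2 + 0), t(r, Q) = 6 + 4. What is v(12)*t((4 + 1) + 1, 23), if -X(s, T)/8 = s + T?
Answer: -135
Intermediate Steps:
t(r, Q) = 10
X(s, T) = -8*T - 8*s (X(s, T) = -8*(s + T) = -8*(T + s) = -8*T - 8*s)
v(a) = -3 - 7*a/8 (v(a) = ((a + (-8*a - 8*3))/(2 + 0))/4 = ((a + (-8*a - 24))/2)/4 = ((a + (-24 - 8*a))*(1/2))/4 = ((-24 - 7*a)*(1/2))/4 = (-12 - 7*a/2)/4 = -3 - 7*a/8)
v(12)*t((4 + 1) + 1, 23) = (-3 - 7/8*12)*10 = (-3 - 21/2)*10 = -27/2*10 = -135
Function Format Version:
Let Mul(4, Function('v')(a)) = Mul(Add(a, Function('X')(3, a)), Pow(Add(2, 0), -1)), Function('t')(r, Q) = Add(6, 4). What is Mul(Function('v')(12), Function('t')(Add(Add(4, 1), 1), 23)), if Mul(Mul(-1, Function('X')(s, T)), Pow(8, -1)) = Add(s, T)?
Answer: -135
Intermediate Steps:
Function('t')(r, Q) = 10
Function('X')(s, T) = Add(Mul(-8, T), Mul(-8, s)) (Function('X')(s, T) = Mul(-8, Add(s, T)) = Mul(-8, Add(T, s)) = Add(Mul(-8, T), Mul(-8, s)))
Function('v')(a) = Add(-3, Mul(Rational(-7, 8), a)) (Function('v')(a) = Mul(Rational(1, 4), Mul(Add(a, Add(Mul(-8, a), Mul(-8, 3))), Pow(Add(2, 0), -1))) = Mul(Rational(1, 4), Mul(Add(a, Add(Mul(-8, a), -24)), Pow(2, -1))) = Mul(Rational(1, 4), Mul(Add(a, Add(-24, Mul(-8, a))), Rational(1, 2))) = Mul(Rational(1, 4), Mul(Add(-24, Mul(-7, a)), Rational(1, 2))) = Mul(Rational(1, 4), Add(-12, Mul(Rational(-7, 2), a))) = Add(-3, Mul(Rational(-7, 8), a)))
Mul(Function('v')(12), Function('t')(Add(Add(4, 1), 1), 23)) = Mul(Add(-3, Mul(Rational(-7, 8), 12)), 10) = Mul(Add(-3, Rational(-21, 2)), 10) = Mul(Rational(-27, 2), 10) = -135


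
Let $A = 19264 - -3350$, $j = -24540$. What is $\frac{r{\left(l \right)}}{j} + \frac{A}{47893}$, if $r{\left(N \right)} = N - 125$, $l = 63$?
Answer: $\frac{278958463}{587647110} \approx 0.4747$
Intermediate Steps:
$r{\left(N \right)} = -125 + N$
$A = 22614$ ($A = 19264 + 3350 = 22614$)
$\frac{r{\left(l \right)}}{j} + \frac{A}{47893} = \frac{-125 + 63}{-24540} + \frac{22614}{47893} = \left(-62\right) \left(- \frac{1}{24540}\right) + 22614 \cdot \frac{1}{47893} = \frac{31}{12270} + \frac{22614}{47893} = \frac{278958463}{587647110}$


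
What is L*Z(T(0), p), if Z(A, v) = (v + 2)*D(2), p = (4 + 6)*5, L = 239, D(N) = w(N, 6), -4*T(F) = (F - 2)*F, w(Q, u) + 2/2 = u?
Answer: 62140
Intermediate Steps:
w(Q, u) = -1 + u
T(F) = -F*(-2 + F)/4 (T(F) = -(F - 2)*F/4 = -(-2 + F)*F/4 = -F*(-2 + F)/4)
D(N) = 5 (D(N) = -1 + 6 = 5)
p = 50 (p = 10*5 = 50)
Z(A, v) = 10 + 5*v (Z(A, v) = (v + 2)*5 = (2 + v)*5 = 10 + 5*v)
L*Z(T(0), p) = 239*(10 + 5*50) = 239*(10 + 250) = 239*260 = 62140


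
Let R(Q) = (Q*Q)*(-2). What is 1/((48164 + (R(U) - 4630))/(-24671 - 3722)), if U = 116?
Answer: -28393/16622 ≈ -1.7082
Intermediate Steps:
R(Q) = -2*Q² (R(Q) = Q²*(-2) = -2*Q²)
1/((48164 + (R(U) - 4630))/(-24671 - 3722)) = 1/((48164 + (-2*116² - 4630))/(-24671 - 3722)) = 1/((48164 + (-2*13456 - 4630))/(-28393)) = 1/((48164 + (-26912 - 4630))*(-1/28393)) = 1/((48164 - 31542)*(-1/28393)) = 1/(16622*(-1/28393)) = 1/(-16622/28393) = -28393/16622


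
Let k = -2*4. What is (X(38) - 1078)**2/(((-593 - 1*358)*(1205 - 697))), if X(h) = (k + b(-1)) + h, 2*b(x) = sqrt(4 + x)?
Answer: -4393219/1932432 + 262*sqrt(3)/120777 ≈ -2.2697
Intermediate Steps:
k = -8
b(x) = sqrt(4 + x)/2
X(h) = -8 + h + sqrt(3)/2 (X(h) = (-8 + sqrt(4 - 1)/2) + h = (-8 + sqrt(3)/2) + h = -8 + h + sqrt(3)/2)
(X(38) - 1078)**2/(((-593 - 1*358)*(1205 - 697))) = ((-8 + 38 + sqrt(3)/2) - 1078)**2/(((-593 - 1*358)*(1205 - 697))) = ((30 + sqrt(3)/2) - 1078)**2/(((-593 - 358)*508)) = (-1048 + sqrt(3)/2)**2/((-951*508)) = (-1048 + sqrt(3)/2)**2/(-483108) = (-1048 + sqrt(3)/2)**2*(-1/483108) = -(-1048 + sqrt(3)/2)**2/483108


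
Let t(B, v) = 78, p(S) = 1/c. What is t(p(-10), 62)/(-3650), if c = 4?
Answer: -39/1825 ≈ -0.021370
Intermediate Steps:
p(S) = ¼ (p(S) = 1/4 = ¼)
t(p(-10), 62)/(-3650) = 78/(-3650) = 78*(-1/3650) = -39/1825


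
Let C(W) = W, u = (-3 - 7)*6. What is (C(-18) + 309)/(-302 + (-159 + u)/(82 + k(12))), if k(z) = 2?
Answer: -2716/2843 ≈ -0.95533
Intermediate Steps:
u = -60 (u = -10*6 = -60)
(C(-18) + 309)/(-302 + (-159 + u)/(82 + k(12))) = (-18 + 309)/(-302 + (-159 - 60)/(82 + 2)) = 291/(-302 - 219/84) = 291/(-302 - 219*1/84) = 291/(-302 - 73/28) = 291/(-8529/28) = 291*(-28/8529) = -2716/2843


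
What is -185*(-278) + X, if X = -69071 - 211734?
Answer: -229375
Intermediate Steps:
X = -280805
-185*(-278) + X = -185*(-278) - 280805 = 51430 - 280805 = -229375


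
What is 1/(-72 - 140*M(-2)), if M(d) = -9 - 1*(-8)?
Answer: 1/68 ≈ 0.014706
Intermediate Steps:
M(d) = -1 (M(d) = -9 + 8 = -1)
1/(-72 - 140*M(-2)) = 1/(-72 - 140*(-1)) = 1/(-72 + 140) = 1/68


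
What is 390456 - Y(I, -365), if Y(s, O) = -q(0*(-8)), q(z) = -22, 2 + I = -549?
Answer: 390434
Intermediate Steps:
I = -551 (I = -2 - 549 = -551)
Y(s, O) = 22 (Y(s, O) = -1*(-22) = 22)
390456 - Y(I, -365) = 390456 - 1*22 = 390456 - 22 = 390434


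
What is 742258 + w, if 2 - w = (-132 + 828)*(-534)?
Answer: 1113924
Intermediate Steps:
w = 371666 (w = 2 - (-132 + 828)*(-534) = 2 - 696*(-534) = 2 - 1*(-371664) = 2 + 371664 = 371666)
742258 + w = 742258 + 371666 = 1113924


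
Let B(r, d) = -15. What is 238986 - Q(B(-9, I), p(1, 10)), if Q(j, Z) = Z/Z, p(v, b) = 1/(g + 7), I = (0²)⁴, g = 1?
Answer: 238985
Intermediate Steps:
I = 0 (I = 0⁴ = 0)
p(v, b) = ⅛ (p(v, b) = 1/(1 + 7) = 1/8 = ⅛)
Q(j, Z) = 1
238986 - Q(B(-9, I), p(1, 10)) = 238986 - 1*1 = 238986 - 1 = 238985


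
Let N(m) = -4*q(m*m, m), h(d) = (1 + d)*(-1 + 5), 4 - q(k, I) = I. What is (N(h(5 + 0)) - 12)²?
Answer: 4624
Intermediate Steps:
q(k, I) = 4 - I
h(d) = 4 + 4*d (h(d) = (1 + d)*4 = 4 + 4*d)
N(m) = -16 + 4*m (N(m) = -4*(4 - m) = -16 + 4*m)
(N(h(5 + 0)) - 12)² = ((-16 + 4*(4 + 4*(5 + 0))) - 12)² = ((-16 + 4*(4 + 4*5)) - 12)² = ((-16 + 4*(4 + 20)) - 12)² = ((-16 + 4*24) - 12)² = ((-16 + 96) - 12)² = (80 - 12)² = 68² = 4624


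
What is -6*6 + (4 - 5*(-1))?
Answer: -27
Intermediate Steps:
-6*6 + (4 - 5*(-1)) = -36 + (4 + 5) = -36 + 9 = -27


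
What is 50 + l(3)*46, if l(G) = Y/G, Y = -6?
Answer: -42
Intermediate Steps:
l(G) = -6/G
50 + l(3)*46 = 50 - 6/3*46 = 50 - 6*⅓*46 = 50 - 2*46 = 50 - 92 = -42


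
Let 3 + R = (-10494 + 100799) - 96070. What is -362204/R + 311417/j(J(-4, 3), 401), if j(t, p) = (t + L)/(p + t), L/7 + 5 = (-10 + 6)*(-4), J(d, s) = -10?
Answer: 175589822691/96614 ≈ 1.8174e+6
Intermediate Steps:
R = -5768 (R = -3 + ((-10494 + 100799) - 96070) = -3 + (90305 - 96070) = -3 - 5765 = -5768)
L = 77 (L = -35 + 7*((-10 + 6)*(-4)) = -35 + 7*(-4*(-4)) = -35 + 7*16 = -35 + 112 = 77)
j(t, p) = (77 + t)/(p + t) (j(t, p) = (t + 77)/(p + t) = (77 + t)/(p + t))
-362204/R + 311417/j(J(-4, 3), 401) = -362204/(-5768) + 311417/(((77 - 10)/(401 - 10))) = -362204*(-1/5768) + 311417/((67/391)) = 90551/1442 + 311417/(((1/391)*67)) = 90551/1442 + 311417/(67/391) = 90551/1442 + 311417*(391/67) = 90551/1442 + 121764047/67 = 175589822691/96614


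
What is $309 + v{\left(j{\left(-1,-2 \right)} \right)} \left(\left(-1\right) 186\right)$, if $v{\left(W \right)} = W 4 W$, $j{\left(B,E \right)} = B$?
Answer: $-435$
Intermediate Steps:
$v{\left(W \right)} = 4 W^{2}$ ($v{\left(W \right)} = 4 W W = 4 W^{2}$)
$309 + v{\left(j{\left(-1,-2 \right)} \right)} \left(\left(-1\right) 186\right) = 309 + 4 \left(-1\right)^{2} \left(\left(-1\right) 186\right) = 309 + 4 \cdot 1 \left(-186\right) = 309 + 4 \left(-186\right) = 309 - 744 = -435$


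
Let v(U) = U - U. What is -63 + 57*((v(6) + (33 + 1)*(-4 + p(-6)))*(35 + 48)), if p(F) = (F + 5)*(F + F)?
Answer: 1286769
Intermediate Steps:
v(U) = 0
p(F) = 2*F*(5 + F) (p(F) = (5 + F)*(2*F) = 2*F*(5 + F))
-63 + 57*((v(6) + (33 + 1)*(-4 + p(-6)))*(35 + 48)) = -63 + 57*((0 + (33 + 1)*(-4 + 2*(-6)*(5 - 6)))*(35 + 48)) = -63 + 57*((0 + 34*(-4 + 2*(-6)*(-1)))*83) = -63 + 57*((0 + 34*(-4 + 12))*83) = -63 + 57*((0 + 34*8)*83) = -63 + 57*((0 + 272)*83) = -63 + 57*(272*83) = -63 + 57*22576 = -63 + 1286832 = 1286769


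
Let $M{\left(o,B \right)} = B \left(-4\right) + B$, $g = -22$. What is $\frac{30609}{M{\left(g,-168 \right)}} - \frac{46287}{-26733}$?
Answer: $\frac{4452905}{71288} \approx 62.464$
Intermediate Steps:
$M{\left(o,B \right)} = - 3 B$ ($M{\left(o,B \right)} = - 4 B + B = - 3 B$)
$\frac{30609}{M{\left(g,-168 \right)}} - \frac{46287}{-26733} = \frac{30609}{\left(-3\right) \left(-168\right)} - \frac{46287}{-26733} = \frac{30609}{504} - - \frac{15429}{8911} = 30609 \cdot \frac{1}{504} + \frac{15429}{8911} = \frac{3401}{56} + \frac{15429}{8911} = \frac{4452905}{71288}$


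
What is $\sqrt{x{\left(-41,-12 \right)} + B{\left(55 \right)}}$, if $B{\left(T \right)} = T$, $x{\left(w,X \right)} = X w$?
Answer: $\sqrt{547} \approx 23.388$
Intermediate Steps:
$\sqrt{x{\left(-41,-12 \right)} + B{\left(55 \right)}} = \sqrt{\left(-12\right) \left(-41\right) + 55} = \sqrt{492 + 55} = \sqrt{547}$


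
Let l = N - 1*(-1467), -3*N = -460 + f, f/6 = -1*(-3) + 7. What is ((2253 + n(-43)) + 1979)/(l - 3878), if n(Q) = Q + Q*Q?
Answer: -18114/6833 ≈ -2.6510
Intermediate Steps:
f = 60 (f = 6*(-1*(-3) + 7) = 6*(3 + 7) = 6*10 = 60)
N = 400/3 (N = -(-460 + 60)/3 = -1/3*(-400) = 400/3 ≈ 133.33)
n(Q) = Q + Q**2
l = 4801/3 (l = 400/3 - 1*(-1467) = 400/3 + 1467 = 4801/3 ≈ 1600.3)
((2253 + n(-43)) + 1979)/(l - 3878) = ((2253 - 43*(1 - 43)) + 1979)/(4801/3 - 3878) = ((2253 - 43*(-42)) + 1979)/(-6833/3) = ((2253 + 1806) + 1979)*(-3/6833) = (4059 + 1979)*(-3/6833) = 6038*(-3/6833) = -18114/6833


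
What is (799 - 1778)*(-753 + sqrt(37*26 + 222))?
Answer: 737187 - 3916*sqrt(74) ≈ 7.0350e+5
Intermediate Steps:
(799 - 1778)*(-753 + sqrt(37*26 + 222)) = -979*(-753 + sqrt(962 + 222)) = -979*(-753 + sqrt(1184)) = -979*(-753 + 4*sqrt(74)) = 737187 - 3916*sqrt(74)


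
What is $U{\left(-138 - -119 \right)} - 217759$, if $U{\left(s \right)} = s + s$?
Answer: $-217797$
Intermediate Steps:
$U{\left(s \right)} = 2 s$
$U{\left(-138 - -119 \right)} - 217759 = 2 \left(-138 - -119\right) - 217759 = 2 \left(-138 + 119\right) - 217759 = 2 \left(-19\right) - 217759 = -38 - 217759 = -217797$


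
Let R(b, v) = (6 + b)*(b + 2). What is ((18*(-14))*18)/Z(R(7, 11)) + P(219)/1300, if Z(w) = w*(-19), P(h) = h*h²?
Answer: 199616121/24700 ≈ 8081.6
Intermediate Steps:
R(b, v) = (2 + b)*(6 + b) (R(b, v) = (6 + b)*(2 + b) = (2 + b)*(6 + b))
P(h) = h³
Z(w) = -19*w
((18*(-14))*18)/Z(R(7, 11)) + P(219)/1300 = ((18*(-14))*18)/((-19*(12 + 7² + 8*7))) + 219³/1300 = (-252*18)/((-19*(12 + 49 + 56))) + 10503459*(1/1300) = -4536/((-19*117)) + 10503459/1300 = -4536/(-2223) + 10503459/1300 = -4536*(-1/2223) + 10503459/1300 = 504/247 + 10503459/1300 = 199616121/24700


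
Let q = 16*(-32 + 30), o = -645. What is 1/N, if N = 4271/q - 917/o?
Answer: -20640/2725451 ≈ -0.0075731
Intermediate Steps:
q = -32 (q = 16*(-2) = -32)
N = -2725451/20640 (N = 4271/(-32) - 917/(-645) = 4271*(-1/32) - 917*(-1/645) = -4271/32 + 917/645 = -2725451/20640 ≈ -132.05)
1/N = 1/(-2725451/20640) = -20640/2725451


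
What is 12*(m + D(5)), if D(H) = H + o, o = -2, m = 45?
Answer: 576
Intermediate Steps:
D(H) = -2 + H (D(H) = H - 2 = -2 + H)
12*(m + D(5)) = 12*(45 + (-2 + 5)) = 12*(45 + 3) = 12*48 = 576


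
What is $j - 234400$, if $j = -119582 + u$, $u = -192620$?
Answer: $-546602$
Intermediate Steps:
$j = -312202$ ($j = -119582 - 192620 = -312202$)
$j - 234400 = -312202 - 234400 = -546602$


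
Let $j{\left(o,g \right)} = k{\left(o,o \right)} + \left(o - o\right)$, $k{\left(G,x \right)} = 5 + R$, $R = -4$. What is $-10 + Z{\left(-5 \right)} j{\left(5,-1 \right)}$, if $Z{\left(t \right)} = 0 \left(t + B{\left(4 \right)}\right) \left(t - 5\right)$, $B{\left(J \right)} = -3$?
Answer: $-10$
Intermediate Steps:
$k{\left(G,x \right)} = 1$ ($k{\left(G,x \right)} = 5 - 4 = 1$)
$j{\left(o,g \right)} = 1$ ($j{\left(o,g \right)} = 1 + \left(o - o\right) = 1 + 0 = 1$)
$Z{\left(t \right)} = 0$ ($Z{\left(t \right)} = 0 \left(t - 3\right) \left(t - 5\right) = 0 \left(-3 + t\right) \left(-5 + t\right) = 0 \left(-5 + t\right) \left(-3 + t\right) = 0$)
$-10 + Z{\left(-5 \right)} j{\left(5,-1 \right)} = -10 + 0 \cdot 1 = -10 + 0 = -10$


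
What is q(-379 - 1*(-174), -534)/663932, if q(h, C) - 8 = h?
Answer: -197/663932 ≈ -0.00029672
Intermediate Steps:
q(h, C) = 8 + h
q(-379 - 1*(-174), -534)/663932 = (8 + (-379 - 1*(-174)))/663932 = (8 + (-379 + 174))*(1/663932) = (8 - 205)*(1/663932) = -197*1/663932 = -197/663932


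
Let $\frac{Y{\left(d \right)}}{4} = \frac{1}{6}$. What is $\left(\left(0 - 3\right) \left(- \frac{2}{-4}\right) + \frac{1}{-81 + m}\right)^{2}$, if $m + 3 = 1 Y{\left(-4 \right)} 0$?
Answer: $\frac{16129}{7056} \approx 2.2859$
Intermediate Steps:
$Y{\left(d \right)} = \frac{2}{3}$ ($Y{\left(d \right)} = \frac{4}{6} = 4 \cdot \frac{1}{6} = \frac{2}{3}$)
$m = -3$ ($m = -3 + 1 \cdot \frac{2}{3} \cdot 0 = -3 + \frac{2}{3} \cdot 0 = -3 + 0 = -3$)
$\left(\left(0 - 3\right) \left(- \frac{2}{-4}\right) + \frac{1}{-81 + m}\right)^{2} = \left(\left(0 - 3\right) \left(- \frac{2}{-4}\right) + \frac{1}{-81 - 3}\right)^{2} = \left(- 3 \left(\left(-2\right) \left(- \frac{1}{4}\right)\right) + \frac{1}{-84}\right)^{2} = \left(\left(-3\right) \frac{1}{2} - \frac{1}{84}\right)^{2} = \left(- \frac{3}{2} - \frac{1}{84}\right)^{2} = \left(- \frac{127}{84}\right)^{2} = \frac{16129}{7056}$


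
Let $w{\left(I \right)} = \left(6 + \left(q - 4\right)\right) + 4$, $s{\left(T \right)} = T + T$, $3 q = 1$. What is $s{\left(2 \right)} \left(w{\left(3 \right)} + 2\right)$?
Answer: $\frac{100}{3} \approx 33.333$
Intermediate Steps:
$q = \frac{1}{3}$ ($q = \frac{1}{3} \cdot 1 = \frac{1}{3} \approx 0.33333$)
$s{\left(T \right)} = 2 T$
$w{\left(I \right)} = \frac{19}{3}$ ($w{\left(I \right)} = \left(6 + \left(\frac{1}{3} - 4\right)\right) + 4 = \left(6 - \frac{11}{3}\right) + 4 = \frac{7}{3} + 4 = \frac{19}{3}$)
$s{\left(2 \right)} \left(w{\left(3 \right)} + 2\right) = 2 \cdot 2 \left(\frac{19}{3} + 2\right) = 4 \cdot \frac{25}{3} = \frac{100}{3}$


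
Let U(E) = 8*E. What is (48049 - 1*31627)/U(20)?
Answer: 8211/80 ≈ 102.64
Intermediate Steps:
(48049 - 1*31627)/U(20) = (48049 - 1*31627)/((8*20)) = (48049 - 31627)/160 = 16422*(1/160) = 8211/80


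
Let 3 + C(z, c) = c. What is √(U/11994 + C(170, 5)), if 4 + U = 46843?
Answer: √94388782/3998 ≈ 2.4301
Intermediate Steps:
U = 46839 (U = -4 + 46843 = 46839)
C(z, c) = -3 + c
√(U/11994 + C(170, 5)) = √(46839/11994 + (-3 + 5)) = √(46839*(1/11994) + 2) = √(15613/3998 + 2) = √(23609/3998) = √94388782/3998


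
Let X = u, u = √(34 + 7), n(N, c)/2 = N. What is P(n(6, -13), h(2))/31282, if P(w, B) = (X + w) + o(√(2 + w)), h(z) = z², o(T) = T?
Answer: 6/15641 + √14/31282 + √41/31282 ≈ 0.00070791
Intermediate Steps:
n(N, c) = 2*N
u = √41 ≈ 6.4031
X = √41 ≈ 6.4031
P(w, B) = w + √41 + √(2 + w) (P(w, B) = (√41 + w) + √(2 + w) = (w + √41) + √(2 + w) = w + √41 + √(2 + w))
P(n(6, -13), h(2))/31282 = (2*6 + √41 + √(2 + 2*6))/31282 = (12 + √41 + √(2 + 12))*(1/31282) = (12 + √41 + √14)*(1/31282) = (12 + √14 + √41)*(1/31282) = 6/15641 + √14/31282 + √41/31282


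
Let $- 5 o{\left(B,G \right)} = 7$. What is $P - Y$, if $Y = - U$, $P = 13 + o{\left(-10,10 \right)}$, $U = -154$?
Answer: $- \frac{712}{5} \approx -142.4$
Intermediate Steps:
$o{\left(B,G \right)} = - \frac{7}{5}$ ($o{\left(B,G \right)} = \left(- \frac{1}{5}\right) 7 = - \frac{7}{5}$)
$P = \frac{58}{5}$ ($P = 13 - \frac{7}{5} = \frac{58}{5} \approx 11.6$)
$Y = 154$ ($Y = \left(-1\right) \left(-154\right) = 154$)
$P - Y = \frac{58}{5} - 154 = - \frac{712}{5}$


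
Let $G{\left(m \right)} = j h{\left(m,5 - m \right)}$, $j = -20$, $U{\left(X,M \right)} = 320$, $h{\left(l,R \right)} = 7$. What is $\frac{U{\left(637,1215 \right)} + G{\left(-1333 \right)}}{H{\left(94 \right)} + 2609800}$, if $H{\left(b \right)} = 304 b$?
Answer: $\frac{45}{659594} \approx 6.8224 \cdot 10^{-5}$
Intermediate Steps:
$G{\left(m \right)} = -140$ ($G{\left(m \right)} = \left(-20\right) 7 = -140$)
$\frac{U{\left(637,1215 \right)} + G{\left(-1333 \right)}}{H{\left(94 \right)} + 2609800} = \frac{320 - 140}{304 \cdot 94 + 2609800} = \frac{180}{28576 + 2609800} = \frac{180}{2638376} = 180 \cdot \frac{1}{2638376} = \frac{45}{659594}$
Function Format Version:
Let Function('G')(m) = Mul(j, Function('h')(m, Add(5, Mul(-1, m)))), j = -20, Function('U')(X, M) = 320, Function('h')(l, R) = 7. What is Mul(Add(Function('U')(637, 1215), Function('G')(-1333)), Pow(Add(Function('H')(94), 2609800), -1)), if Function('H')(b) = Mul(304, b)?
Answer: Rational(45, 659594) ≈ 6.8224e-5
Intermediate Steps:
Function('G')(m) = -140 (Function('G')(m) = Mul(-20, 7) = -140)
Mul(Add(Function('U')(637, 1215), Function('G')(-1333)), Pow(Add(Function('H')(94), 2609800), -1)) = Mul(Add(320, -140), Pow(Add(Mul(304, 94), 2609800), -1)) = Mul(180, Pow(Add(28576, 2609800), -1)) = Mul(180, Pow(2638376, -1)) = Mul(180, Rational(1, 2638376)) = Rational(45, 659594)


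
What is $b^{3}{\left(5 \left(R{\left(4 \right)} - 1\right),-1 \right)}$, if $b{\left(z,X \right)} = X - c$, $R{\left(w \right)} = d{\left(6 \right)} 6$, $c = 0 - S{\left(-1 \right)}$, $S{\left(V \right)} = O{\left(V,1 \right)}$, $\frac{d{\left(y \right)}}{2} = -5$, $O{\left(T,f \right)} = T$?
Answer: $-8$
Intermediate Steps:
$d{\left(y \right)} = -10$ ($d{\left(y \right)} = 2 \left(-5\right) = -10$)
$S{\left(V \right)} = V$
$c = 1$ ($c = 0 - -1 = 0 + 1 = 1$)
$R{\left(w \right)} = -60$ ($R{\left(w \right)} = \left(-10\right) 6 = -60$)
$b{\left(z,X \right)} = -1 + X$ ($b{\left(z,X \right)} = X - 1 = -1 + X$)
$b^{3}{\left(5 \left(R{\left(4 \right)} - 1\right),-1 \right)} = \left(-1 - 1\right)^{3} = \left(-2\right)^{3} = -8$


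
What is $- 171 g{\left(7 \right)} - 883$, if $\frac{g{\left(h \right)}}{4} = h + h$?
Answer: $-10459$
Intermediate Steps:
$g{\left(h \right)} = 8 h$ ($g{\left(h \right)} = 4 \left(h + h\right) = 4 \cdot 2 h = 8 h$)
$- 171 g{\left(7 \right)} - 883 = - 171 \cdot 8 \cdot 7 - 883 = \left(-171\right) 56 - 883 = -9576 - 883 = -10459$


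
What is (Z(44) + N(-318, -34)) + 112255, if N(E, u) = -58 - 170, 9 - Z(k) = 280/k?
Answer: 1232326/11 ≈ 1.1203e+5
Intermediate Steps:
Z(k) = 9 - 280/k
N(E, u) = -228
(Z(44) + N(-318, -34)) + 112255 = ((9 - 280/44) - 228) + 112255 = ((9 - 280*1/44) - 228) + 112255 = ((9 - 70/11) - 228) + 112255 = (29/11 - 228) + 112255 = -2479/11 + 112255 = 1232326/11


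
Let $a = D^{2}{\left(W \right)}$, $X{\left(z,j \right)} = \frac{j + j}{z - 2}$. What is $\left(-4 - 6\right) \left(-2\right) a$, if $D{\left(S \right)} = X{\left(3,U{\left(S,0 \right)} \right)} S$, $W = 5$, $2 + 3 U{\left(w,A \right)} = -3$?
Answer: $\frac{50000}{9} \approx 5555.6$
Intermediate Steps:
$U{\left(w,A \right)} = - \frac{5}{3}$ ($U{\left(w,A \right)} = - \frac{2}{3} + \frac{1}{3} \left(-3\right) = - \frac{2}{3} - 1 = - \frac{5}{3}$)
$X{\left(z,j \right)} = \frac{2 j}{-2 + z}$
$D{\left(S \right)} = - \frac{10 S}{3}$ ($D{\left(S \right)} = 2 \left(- \frac{5}{3}\right) \frac{1}{-2 + 3} S = 2 \left(- \frac{5}{3}\right) 1^{-1} S = 2 \left(- \frac{5}{3}\right) 1 S = - \frac{10 S}{3}$)
$a = \frac{2500}{9}$ ($a = \left(\left(- \frac{10}{3}\right) 5\right)^{2} = \left(- \frac{50}{3}\right)^{2} = \frac{2500}{9} \approx 277.78$)
$\left(-4 - 6\right) \left(-2\right) a = \left(-4 - 6\right) \left(-2\right) \frac{2500}{9} = \left(-10\right) \left(-2\right) \frac{2500}{9} = 20 \cdot \frac{2500}{9} = \frac{50000}{9}$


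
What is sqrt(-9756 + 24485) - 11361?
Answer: -11361 + sqrt(14729) ≈ -11240.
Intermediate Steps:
sqrt(-9756 + 24485) - 11361 = sqrt(14729) - 11361 = -11361 + sqrt(14729)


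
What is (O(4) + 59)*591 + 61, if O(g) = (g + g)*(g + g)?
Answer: 72754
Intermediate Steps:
O(g) = 4*g**2 (O(g) = (2*g)*(2*g) = 4*g**2)
(O(4) + 59)*591 + 61 = (4*4**2 + 59)*591 + 61 = (4*16 + 59)*591 + 61 = (64 + 59)*591 + 61 = 123*591 + 61 = 72693 + 61 = 72754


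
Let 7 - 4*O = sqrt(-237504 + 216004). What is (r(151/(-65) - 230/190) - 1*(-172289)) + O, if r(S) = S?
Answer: 851098849/4940 - 5*I*sqrt(215)/2 ≈ 1.7229e+5 - 36.657*I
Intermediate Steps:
O = 7/4 - 5*I*sqrt(215)/2 (O = 7/4 - sqrt(-237504 + 216004)/4 = 7/4 - 5*I*sqrt(215)/2 ≈ 1.75 - 36.657*I)
(r(151/(-65) - 230/190) - 1*(-172289)) + O = ((151/(-65) - 230/190) - 1*(-172289)) + (7/4 - 5*I*sqrt(215)/2) = ((151*(-1/65) - 230*1/190) + 172289) + (7/4 - 5*I*sqrt(215)/2) = ((-151/65 - 23/19) + 172289) + (7/4 - 5*I*sqrt(215)/2) = (-4364/1235 + 172289) + (7/4 - 5*I*sqrt(215)/2) = 212772551/1235 + (7/4 - 5*I*sqrt(215)/2) = 851098849/4940 - 5*I*sqrt(215)/2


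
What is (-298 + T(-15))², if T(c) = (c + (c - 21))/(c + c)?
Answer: 8779369/100 ≈ 87794.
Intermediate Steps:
T(c) = (-21 + 2*c)/(2*c) (T(c) = (c + (-21 + c))/((2*c)) = (-21 + 2*c)*(1/(2*c)) = (-21 + 2*c)/(2*c))
(-298 + T(-15))² = (-298 + (-21/2 - 15)/(-15))² = (-298 - 1/15*(-51/2))² = (-298 + 17/10)² = (-2963/10)² = 8779369/100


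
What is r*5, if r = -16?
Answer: -80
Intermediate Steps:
r*5 = -16*5 = -80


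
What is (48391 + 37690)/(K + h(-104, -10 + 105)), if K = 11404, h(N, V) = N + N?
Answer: 86081/11196 ≈ 7.6886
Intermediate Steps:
h(N, V) = 2*N
(48391 + 37690)/(K + h(-104, -10 + 105)) = (48391 + 37690)/(11404 + 2*(-104)) = 86081/(11404 - 208) = 86081/11196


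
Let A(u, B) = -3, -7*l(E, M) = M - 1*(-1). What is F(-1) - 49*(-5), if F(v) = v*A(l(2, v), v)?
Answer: 248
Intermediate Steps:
l(E, M) = -1/7 - M/7 (l(E, M) = -(M - 1*(-1))/7 = -(M + 1)/7 = -(1 + M)/7 = -1/7 - M/7)
F(v) = -3*v (F(v) = v*(-3) = -3*v)
F(-1) - 49*(-5) = -3*(-1) - 49*(-5) = 3 + 245 = 248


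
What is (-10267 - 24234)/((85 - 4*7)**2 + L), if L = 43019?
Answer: -34501/46268 ≈ -0.74568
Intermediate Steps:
(-10267 - 24234)/((85 - 4*7)**2 + L) = (-10267 - 24234)/((85 - 4*7)**2 + 43019) = -34501/((85 - 28)**2 + 43019) = -34501/(57**2 + 43019) = -34501/(3249 + 43019) = -34501/46268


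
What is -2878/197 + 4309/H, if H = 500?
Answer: -590127/98500 ≈ -5.9911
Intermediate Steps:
-2878/197 + 4309/H = -2878/197 + 4309/500 = -590127/98500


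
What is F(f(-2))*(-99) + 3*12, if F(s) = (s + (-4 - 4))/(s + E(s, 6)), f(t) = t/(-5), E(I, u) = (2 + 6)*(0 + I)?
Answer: 245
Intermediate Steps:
E(I, u) = 8*I
f(t) = -t/5 (f(t) = t*(-1/5) = -t/5)
F(s) = (-8 + s)/(9*s) (F(s) = (s + (-4 - 4))/(s + 8*s) = (s - 8)/((9*s)) = (-8 + s)*(1/(9*s)) = (-8 + s)/(9*s))
F(f(-2))*(-99) + 3*12 = ((-8 - 1/5*(-2))/(9*((-1/5*(-2)))))*(-99) + 3*12 = ((-8 + 2/5)/(9*(2/5)))*(-99) + 36 = ((1/9)*(5/2)*(-38/5))*(-99) + 36 = -19/9*(-99) + 36 = 209 + 36 = 245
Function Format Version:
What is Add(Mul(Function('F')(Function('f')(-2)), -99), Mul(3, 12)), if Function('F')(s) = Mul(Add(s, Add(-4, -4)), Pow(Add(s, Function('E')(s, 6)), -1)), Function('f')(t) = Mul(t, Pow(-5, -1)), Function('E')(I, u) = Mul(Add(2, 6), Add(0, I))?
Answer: 245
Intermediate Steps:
Function('E')(I, u) = Mul(8, I)
Function('f')(t) = Mul(Rational(-1, 5), t) (Function('f')(t) = Mul(t, Rational(-1, 5)) = Mul(Rational(-1, 5), t))
Function('F')(s) = Mul(Rational(1, 9), Pow(s, -1), Add(-8, s)) (Function('F')(s) = Mul(Add(s, Add(-4, -4)), Pow(Add(s, Mul(8, s)), -1)) = Mul(Add(s, -8), Pow(Mul(9, s), -1)) = Mul(Add(-8, s), Mul(Rational(1, 9), Pow(s, -1))) = Mul(Rational(1, 9), Pow(s, -1), Add(-8, s)))
Add(Mul(Function('F')(Function('f')(-2)), -99), Mul(3, 12)) = Add(Mul(Mul(Rational(1, 9), Pow(Mul(Rational(-1, 5), -2), -1), Add(-8, Mul(Rational(-1, 5), -2))), -99), Mul(3, 12)) = Add(Mul(Mul(Rational(1, 9), Pow(Rational(2, 5), -1), Add(-8, Rational(2, 5))), -99), 36) = Add(Mul(Mul(Rational(1, 9), Rational(5, 2), Rational(-38, 5)), -99), 36) = Add(Mul(Rational(-19, 9), -99), 36) = Add(209, 36) = 245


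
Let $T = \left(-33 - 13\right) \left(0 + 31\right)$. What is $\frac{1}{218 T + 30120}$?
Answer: $- \frac{1}{280748} \approx -3.5619 \cdot 10^{-6}$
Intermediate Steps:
$T = -1426$ ($T = \left(-46\right) 31 = -1426$)
$\frac{1}{218 T + 30120} = \frac{1}{218 \left(-1426\right) + 30120} = \frac{1}{-310868 + 30120} = \frac{1}{-280748} = - \frac{1}{280748}$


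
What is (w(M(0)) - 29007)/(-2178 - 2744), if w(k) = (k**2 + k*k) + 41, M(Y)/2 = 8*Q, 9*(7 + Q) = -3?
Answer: 6443/22149 ≈ 0.29089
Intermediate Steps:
Q = -22/3 (Q = -7 + (1/9)*(-3) = -7 - 1/3 = -22/3 ≈ -7.3333)
M(Y) = -352/3 (M(Y) = 2*(8*(-22/3)) = 2*(-176/3) = -352/3)
w(k) = 41 + 2*k**2 (w(k) = (k**2 + k**2) + 41 = 2*k**2 + 41 = 41 + 2*k**2)
(w(M(0)) - 29007)/(-2178 - 2744) = ((41 + 2*(-352/3)**2) - 29007)/(-2178 - 2744) = ((41 + 2*(123904/9)) - 29007)/(-4922) = ((41 + 247808/9) - 29007)*(-1/4922) = (248177/9 - 29007)*(-1/4922) = -12886/9*(-1/4922) = 6443/22149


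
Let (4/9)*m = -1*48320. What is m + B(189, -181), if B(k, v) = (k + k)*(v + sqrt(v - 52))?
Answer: -177138 + 378*I*sqrt(233) ≈ -1.7714e+5 + 5769.9*I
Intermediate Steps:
B(k, v) = 2*k*(v + sqrt(-52 + v)) (B(k, v) = (2*k)*(v + sqrt(-52 + v)) = 2*k*(v + sqrt(-52 + v)))
m = -108720 (m = 9*(-1*48320)/4 = (9/4)*(-48320) = -108720)
m + B(189, -181) = -108720 + 2*189*(-181 + sqrt(-52 - 181)) = -108720 + 2*189*(-181 + sqrt(-233)) = -108720 + 2*189*(-181 + I*sqrt(233)) = -108720 + (-68418 + 378*I*sqrt(233)) = -177138 + 378*I*sqrt(233)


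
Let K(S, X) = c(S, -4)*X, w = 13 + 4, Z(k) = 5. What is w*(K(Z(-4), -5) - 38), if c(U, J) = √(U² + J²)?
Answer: -646 - 85*√41 ≈ -1190.3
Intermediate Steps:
c(U, J) = √(J² + U²)
w = 17
K(S, X) = X*√(16 + S²) (K(S, X) = √((-4)² + S²)*X = √(16 + S²)*X = X*√(16 + S²))
w*(K(Z(-4), -5) - 38) = 17*(-5*√(16 + 5²) - 38) = 17*(-5*√(16 + 25) - 38) = 17*(-5*√41 - 38) = 17*(-38 - 5*√41) = -646 - 85*√41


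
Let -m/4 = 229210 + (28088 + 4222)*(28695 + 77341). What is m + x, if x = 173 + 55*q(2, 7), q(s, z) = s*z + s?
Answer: -13705008427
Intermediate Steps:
q(s, z) = s + s*z
x = 1053 (x = 173 + 55*(2*(1 + 7)) = 173 + 55*(2*8) = 173 + 55*16 = 173 + 880 = 1053)
m = -13705009480 (m = -4*(229210 + (28088 + 4222)*(28695 + 77341)) = -4*(229210 + 32310*106036) = -4*(229210 + 3426023160) = -4*3426252370 = -13705009480)
m + x = -13705009480 + 1053 = -13705008427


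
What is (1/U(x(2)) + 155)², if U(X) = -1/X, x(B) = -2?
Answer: 24649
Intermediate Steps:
(1/U(x(2)) + 155)² = (1/(-1/(-2)) + 155)² = (1/(-1*(-½)) + 155)² = (1/(½) + 155)² = (2 + 155)² = 157² = 24649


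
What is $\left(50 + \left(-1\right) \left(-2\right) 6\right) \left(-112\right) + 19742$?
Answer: $12798$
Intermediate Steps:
$\left(50 + \left(-1\right) \left(-2\right) 6\right) \left(-112\right) + 19742 = \left(50 + 2 \cdot 6\right) \left(-112\right) + 19742 = \left(50 + 12\right) \left(-112\right) + 19742 = 62 \left(-112\right) + 19742 = -6944 + 19742 = 12798$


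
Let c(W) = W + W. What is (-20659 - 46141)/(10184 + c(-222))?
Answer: -3340/487 ≈ -6.8583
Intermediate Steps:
c(W) = 2*W
(-20659 - 46141)/(10184 + c(-222)) = (-20659 - 46141)/(10184 + 2*(-222)) = -66800/(10184 - 444) = -66800/9740 = -66800*1/9740 = -3340/487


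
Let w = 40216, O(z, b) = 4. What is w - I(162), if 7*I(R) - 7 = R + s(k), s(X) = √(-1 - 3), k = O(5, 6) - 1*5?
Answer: 281343/7 - 2*I/7 ≈ 40192.0 - 0.28571*I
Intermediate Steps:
k = -1 (k = 4 - 1*5 = 4 - 5 = -1)
s(X) = 2*I (s(X) = √(-4) = 2*I)
I(R) = 1 + R/7 + 2*I/7 (I(R) = 1 + (R + 2*I)/7 = 1 + (R/7 + 2*I/7) = 1 + R/7 + 2*I/7)
w - I(162) = 40216 - (1 + (⅐)*162 + 2*I/7) = 40216 - (1 + 162/7 + 2*I/7) = 40216 - (169/7 + 2*I/7) = 40216 + (-169/7 - 2*I/7) = 281343/7 - 2*I/7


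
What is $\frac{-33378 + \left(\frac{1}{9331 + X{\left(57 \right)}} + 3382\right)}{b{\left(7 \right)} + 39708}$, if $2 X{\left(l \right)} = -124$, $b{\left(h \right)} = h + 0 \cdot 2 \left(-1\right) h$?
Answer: $- \frac{278032923}{368118335} \approx -0.75528$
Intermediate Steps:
$b{\left(h \right)} = h$ ($b{\left(h \right)} = h + 0 \left(- 2 h\right) = h + 0 = h$)
$X{\left(l \right)} = -62$ ($X{\left(l \right)} = \frac{1}{2} \left(-124\right) = -62$)
$\frac{-33378 + \left(\frac{1}{9331 + X{\left(57 \right)}} + 3382\right)}{b{\left(7 \right)} + 39708} = \frac{-33378 + \left(\frac{1}{9331 - 62} + 3382\right)}{7 + 39708} = \frac{-33378 + \left(\frac{1}{9269} + 3382\right)}{39715} = \left(-33378 + \left(\frac{1}{9269} + 3382\right)\right) \frac{1}{39715} = \left(-33378 + \frac{31347759}{9269}\right) \frac{1}{39715} = \left(- \frac{278032923}{9269}\right) \frac{1}{39715} = - \frac{278032923}{368118335}$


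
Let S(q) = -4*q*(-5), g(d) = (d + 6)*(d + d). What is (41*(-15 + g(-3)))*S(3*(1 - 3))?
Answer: 162360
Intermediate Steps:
g(d) = 2*d*(6 + d) (g(d) = (6 + d)*(2*d) = 2*d*(6 + d))
S(q) = 20*q
(41*(-15 + g(-3)))*S(3*(1 - 3)) = (41*(-15 + 2*(-3)*(6 - 3)))*(20*(3*(1 - 3))) = (41*(-15 + 2*(-3)*3))*(20*(3*(-2))) = (41*(-15 - 18))*(20*(-6)) = (41*(-33))*(-120) = -1353*(-120) = 162360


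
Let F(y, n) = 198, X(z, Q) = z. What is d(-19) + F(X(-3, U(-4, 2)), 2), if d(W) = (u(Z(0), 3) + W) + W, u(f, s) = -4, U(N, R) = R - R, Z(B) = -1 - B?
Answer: 156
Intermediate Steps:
U(N, R) = 0
d(W) = -4 + 2*W (d(W) = (-4 + W) + W = -4 + 2*W)
d(-19) + F(X(-3, U(-4, 2)), 2) = (-4 + 2*(-19)) + 198 = (-4 - 38) + 198 = -42 + 198 = 156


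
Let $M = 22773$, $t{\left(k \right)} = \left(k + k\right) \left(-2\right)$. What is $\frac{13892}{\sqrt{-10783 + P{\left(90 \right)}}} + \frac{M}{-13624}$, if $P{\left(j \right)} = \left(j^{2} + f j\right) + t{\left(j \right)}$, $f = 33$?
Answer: $- \frac{22773}{13624} - \frac{13892 i \sqrt{73}}{73} \approx -1.6715 - 1625.9 i$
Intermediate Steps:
$t{\left(k \right)} = - 4 k$ ($t{\left(k \right)} = 2 k \left(-2\right) = - 4 k$)
$P{\left(j \right)} = j^{2} + 29 j$ ($P{\left(j \right)} = \left(j^{2} + 33 j\right) - 4 j = j^{2} + 29 j$)
$\frac{13892}{\sqrt{-10783 + P{\left(90 \right)}}} + \frac{M}{-13624} = \frac{13892}{\sqrt{-10783 + 90 \left(29 + 90\right)}} + \frac{22773}{-13624} = \frac{13892}{\sqrt{-10783 + 90 \cdot 119}} + 22773 \left(- \frac{1}{13624}\right) = \frac{13892}{\sqrt{-10783 + 10710}} - \frac{22773}{13624} = \frac{13892}{\sqrt{-73}} - \frac{22773}{13624} = \frac{13892}{i \sqrt{73}} - \frac{22773}{13624} = 13892 \left(- \frac{i \sqrt{73}}{73}\right) - \frac{22773}{13624} = - \frac{13892 i \sqrt{73}}{73} - \frac{22773}{13624} = - \frac{22773}{13624} - \frac{13892 i \sqrt{73}}{73}$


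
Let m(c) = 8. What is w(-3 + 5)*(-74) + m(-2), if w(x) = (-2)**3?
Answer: 600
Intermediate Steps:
w(x) = -8
w(-3 + 5)*(-74) + m(-2) = -8*(-74) + 8 = 592 + 8 = 600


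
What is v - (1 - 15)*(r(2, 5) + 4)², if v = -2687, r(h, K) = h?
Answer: -2183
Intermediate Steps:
v - (1 - 15)*(r(2, 5) + 4)² = -2687 - (1 - 15)*(2 + 4)² = -2687 - (-14)*6² = -2687 - (-14)*36 = -2687 - 1*(-504) = -2687 + 504 = -2183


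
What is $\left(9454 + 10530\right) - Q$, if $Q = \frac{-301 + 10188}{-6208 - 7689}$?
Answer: $\frac{277727535}{13897} \approx 19985.0$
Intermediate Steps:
$Q = - \frac{9887}{13897}$ ($Q = \frac{9887}{-13897} = 9887 \left(- \frac{1}{13897}\right) = - \frac{9887}{13897} \approx -0.71145$)
$\left(9454 + 10530\right) - Q = \left(9454 + 10530\right) - - \frac{9887}{13897} = 19984 + \frac{9887}{13897} = \frac{277727535}{13897}$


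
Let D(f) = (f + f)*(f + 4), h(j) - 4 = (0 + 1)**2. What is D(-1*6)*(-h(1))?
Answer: -120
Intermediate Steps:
h(j) = 5 (h(j) = 4 + (0 + 1)**2 = 4 + 1**2 = 4 + 1 = 5)
D(f) = 2*f*(4 + f) (D(f) = (2*f)*(4 + f) = 2*f*(4 + f))
D(-1*6)*(-h(1)) = (2*(-1*6)*(4 - 1*6))*(-1*5) = (2*(-6)*(4 - 6))*(-5) = (2*(-6)*(-2))*(-5) = 24*(-5) = -120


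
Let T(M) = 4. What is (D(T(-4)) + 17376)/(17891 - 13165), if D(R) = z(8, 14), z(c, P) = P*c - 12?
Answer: 514/139 ≈ 3.6978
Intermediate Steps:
z(c, P) = -12 + P*c
D(R) = 100 (D(R) = -12 + 14*8 = -12 + 112 = 100)
(D(T(-4)) + 17376)/(17891 - 13165) = (100 + 17376)/(17891 - 13165) = 17476/4726 = 17476*(1/4726) = 514/139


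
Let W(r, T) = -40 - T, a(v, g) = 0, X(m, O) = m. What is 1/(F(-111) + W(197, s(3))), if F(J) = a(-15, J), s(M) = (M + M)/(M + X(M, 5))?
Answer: -1/41 ≈ -0.024390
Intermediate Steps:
s(M) = 1 (s(M) = (M + M)/(M + M) = (2*M)/((2*M)) = (2*M)*(1/(2*M)) = 1)
F(J) = 0
1/(F(-111) + W(197, s(3))) = 1/(0 + (-40 - 1*1)) = 1/(0 + (-40 - 1)) = 1/(0 - 41) = 1/(-41) = -1/41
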